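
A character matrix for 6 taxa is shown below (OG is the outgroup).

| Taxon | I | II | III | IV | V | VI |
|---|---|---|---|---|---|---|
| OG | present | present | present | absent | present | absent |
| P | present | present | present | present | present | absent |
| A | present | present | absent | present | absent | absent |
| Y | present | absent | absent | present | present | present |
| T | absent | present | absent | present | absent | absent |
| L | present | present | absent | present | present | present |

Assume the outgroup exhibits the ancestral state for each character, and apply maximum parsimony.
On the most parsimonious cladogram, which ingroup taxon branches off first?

Character polarity is set by the outgroup: the derived state is whichever differs from the outgroup's state, so for I, II, III, V the derived state is 'absent', and for the remaining characters it is 'present'.
I: derived state 'absent' in T only — an autapomorphy, so it tells us nothing about relationships among taxa.
II: derived state 'absent' in Y only — an autapomorphy, so it tells us nothing about relationships among taxa.
III (derived state 'absent') is shared by A, L, T, and Y — a synapomorphy uniting that clade.
IV (derived state 'present') is shared by all ingroup taxa — unites the whole ingroup.
Only A and T show the derived state 'absent' for V, supporting them as a clade.
Only L and Y show the derived state 'present' for VI, supporting them as a clade.
Most parsimonious ingroup topology: (P,((A,T),(Y,L))).
P is sister to the clade containing all other ingroup taxa, so it is the earliest-diverging (most basal) ingroup lineage.

P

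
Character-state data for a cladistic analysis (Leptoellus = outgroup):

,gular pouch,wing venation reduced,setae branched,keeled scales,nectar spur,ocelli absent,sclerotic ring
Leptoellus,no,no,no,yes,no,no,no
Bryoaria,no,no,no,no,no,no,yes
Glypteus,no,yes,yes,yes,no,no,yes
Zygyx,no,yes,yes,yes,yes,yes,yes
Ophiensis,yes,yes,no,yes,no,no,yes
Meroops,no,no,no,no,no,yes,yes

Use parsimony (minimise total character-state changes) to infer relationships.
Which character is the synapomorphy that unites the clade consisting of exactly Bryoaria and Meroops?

keeled scales

Character polarity is set by the outgroup: the derived state is whichever differs from the outgroup's state, so for keeled scales the derived state is 'no', and for the remaining characters it is 'yes'.
gular pouch: derived state 'yes' in Ophiensis only — an autapomorphy, so it tells us nothing about relationships among taxa.
Only Glypteus, Ophiensis, and Zygyx show the derived state 'yes' for wing venation reduced, supporting them as a clade.
Only Glypteus and Zygyx show the derived state 'yes' for setae branched, supporting them as a clade.
keeled scales: derived state 'no' in Bryoaria and Meroops only — synapomorphy for {Bryoaria, Meroops}.
nectar spur (derived state 'yes') is unique to Zygyx (autapomorphy; uninformative for grouping).
ocelli absent groups Meroops and Zygyx, which is incompatible with the clades supported by the remaining characters; treating it as convergent (homoplasy) costs fewer steps than any alternative tree.
All ingroup taxa share the derived state 'yes' for sclerotic ring; it defines the ingroup but does not resolve relationships within it.
Most parsimonious ingroup topology: ((Bryoaria,Meroops),((Glypteus,Zygyx),Ophiensis)).
The clade {Bryoaria, Meroops} is supported by keeled scales: its derived state 'no' occurs in exactly those taxa and in no other taxon (including the outgroup).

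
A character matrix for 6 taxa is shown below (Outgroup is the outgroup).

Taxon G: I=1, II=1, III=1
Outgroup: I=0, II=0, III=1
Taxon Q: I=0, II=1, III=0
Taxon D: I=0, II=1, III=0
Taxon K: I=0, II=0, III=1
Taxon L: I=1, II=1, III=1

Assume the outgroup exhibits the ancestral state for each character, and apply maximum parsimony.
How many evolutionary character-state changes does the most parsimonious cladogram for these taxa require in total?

Character polarity is set by the outgroup: the derived state is whichever differs from the outgroup's state, so for III the derived state is '0', and for the remaining characters it is '1'.
Only Taxon G and Taxon L show the derived state '1' for I, supporting them as a clade.
II: derived state '1' in Taxon D, Taxon G, Taxon L, and Taxon Q only — synapomorphy for {Taxon D, Taxon G, Taxon L, Taxon Q}.
III: derived state '0' in Taxon D and Taxon Q only — synapomorphy for {Taxon D, Taxon Q}.
Most parsimonious ingroup topology: (((Taxon G,Taxon L),(Taxon D,Taxon Q)),Taxon K).
Changes per character on this tree: I: 1; II: 1; III: 1.
Total = 3.

3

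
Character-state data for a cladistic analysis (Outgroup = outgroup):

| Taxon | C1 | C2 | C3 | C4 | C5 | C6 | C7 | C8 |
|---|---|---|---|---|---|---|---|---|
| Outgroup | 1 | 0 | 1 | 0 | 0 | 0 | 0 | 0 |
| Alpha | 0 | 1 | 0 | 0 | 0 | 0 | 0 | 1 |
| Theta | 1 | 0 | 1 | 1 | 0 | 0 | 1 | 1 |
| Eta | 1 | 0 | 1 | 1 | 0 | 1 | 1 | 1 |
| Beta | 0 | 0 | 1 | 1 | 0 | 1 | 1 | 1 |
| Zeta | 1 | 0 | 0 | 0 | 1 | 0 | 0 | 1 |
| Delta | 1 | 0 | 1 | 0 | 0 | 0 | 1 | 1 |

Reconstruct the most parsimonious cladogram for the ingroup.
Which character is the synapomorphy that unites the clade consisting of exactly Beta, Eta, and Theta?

C4

Character polarity is set by the outgroup: the derived state is whichever differs from the outgroup's state, so for C1, C3 the derived state is '0', and for the remaining characters it is '1'.
C1 groups Alpha and Beta, which is incompatible with the clades supported by the remaining characters; treating it as convergent (homoplasy) costs fewer steps than any alternative tree.
C2 (derived state '1') is unique to Alpha (autapomorphy; uninformative for grouping).
C3: derived state '0' in Alpha and Zeta only — synapomorphy for {Alpha, Zeta}.
C4: derived state '1' in Beta, Eta, and Theta only — synapomorphy for {Beta, Eta, Theta}.
C5: derived state '1' in Zeta only — an autapomorphy, so it tells us nothing about relationships among taxa.
C6 (derived state '1') is shared by Beta and Eta — a synapomorphy uniting that clade.
C7: derived state '1' in Beta, Delta, Eta, and Theta only — synapomorphy for {Beta, Delta, Eta, Theta}.
All ingroup taxa share the derived state '1' for C8; it defines the ingroup but does not resolve relationships within it.
Most parsimonious ingroup topology: ((Alpha,Zeta),((Theta,(Eta,Beta)),Delta)).
The clade {Beta, Eta, Theta} is supported by C4: its derived state '1' occurs in exactly those taxa and in no other taxon (including the outgroup).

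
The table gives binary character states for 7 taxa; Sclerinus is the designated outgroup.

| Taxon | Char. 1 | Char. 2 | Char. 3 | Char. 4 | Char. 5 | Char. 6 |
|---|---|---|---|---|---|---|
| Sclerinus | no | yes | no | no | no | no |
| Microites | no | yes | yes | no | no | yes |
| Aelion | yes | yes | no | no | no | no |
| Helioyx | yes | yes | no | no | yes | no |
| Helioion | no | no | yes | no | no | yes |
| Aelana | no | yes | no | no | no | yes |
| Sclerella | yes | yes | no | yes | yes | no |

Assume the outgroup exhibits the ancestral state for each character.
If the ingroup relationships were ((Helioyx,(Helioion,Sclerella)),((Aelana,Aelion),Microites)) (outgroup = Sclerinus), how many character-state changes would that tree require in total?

12

Map each character onto ((Helioyx,(Helioion,Sclerella)),((Aelana,Aelion),Microites)) (rooted by Sclerinus) and count the minimum state changes it requires (Fitch parsimony):
Char. 1: 3; Char. 2: 1; Char. 3: 2; Char. 4: 1; Char. 5: 2; Char. 6: 3.
Total tree length = 12.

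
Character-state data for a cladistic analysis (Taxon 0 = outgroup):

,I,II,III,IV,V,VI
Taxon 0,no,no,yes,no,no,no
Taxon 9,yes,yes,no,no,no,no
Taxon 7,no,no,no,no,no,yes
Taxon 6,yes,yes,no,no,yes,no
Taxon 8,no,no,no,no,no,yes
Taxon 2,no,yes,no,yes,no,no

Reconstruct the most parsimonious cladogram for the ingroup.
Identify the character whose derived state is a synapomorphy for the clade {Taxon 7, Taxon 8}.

VI

Character polarity is set by the outgroup: the derived state is whichever differs from the outgroup's state, so for III the derived state is 'no', and for the remaining characters it is 'yes'.
Only Taxon 6 and Taxon 9 show the derived state 'yes' for I, supporting them as a clade.
II (derived state 'yes') is shared by Taxon 2, Taxon 6, and Taxon 9 — a synapomorphy uniting that clade.
III (derived state 'no') is shared by all ingroup taxa — unites the whole ingroup.
IV (derived state 'yes') is unique to Taxon 2 (autapomorphy; uninformative for grouping).
V: derived state 'yes' in Taxon 6 only — an autapomorphy, so it tells us nothing about relationships among taxa.
VI: derived state 'yes' in Taxon 7 and Taxon 8 only — synapomorphy for {Taxon 7, Taxon 8}.
Most parsimonious ingroup topology: (((Taxon 9,Taxon 6),Taxon 2),(Taxon 7,Taxon 8)).
The clade {Taxon 7, Taxon 8} is supported by VI: its derived state 'yes' occurs in exactly those taxa and in no other taxon (including the outgroup).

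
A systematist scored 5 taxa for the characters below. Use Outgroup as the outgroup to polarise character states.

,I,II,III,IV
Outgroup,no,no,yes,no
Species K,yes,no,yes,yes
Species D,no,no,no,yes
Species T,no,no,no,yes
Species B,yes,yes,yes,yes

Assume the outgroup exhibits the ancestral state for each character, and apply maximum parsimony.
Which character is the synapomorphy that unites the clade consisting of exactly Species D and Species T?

Character polarity is set by the outgroup: the derived state is whichever differs from the outgroup's state, so for III the derived state is 'no', and for the remaining characters it is 'yes'.
I: derived state 'yes' in Species B and Species K only — synapomorphy for {Species B, Species K}.
II: derived state 'yes' in Species B only — an autapomorphy, so it tells us nothing about relationships among taxa.
III: derived state 'no' in Species D and Species T only — synapomorphy for {Species D, Species T}.
All ingroup taxa share the derived state 'yes' for IV; it defines the ingroup but does not resolve relationships within it.
Most parsimonious ingroup topology: ((Species K,Species B),(Species D,Species T)).
The clade {Species D, Species T} is supported by III: its derived state 'no' occurs in exactly those taxa and in no other taxon (including the outgroup).

III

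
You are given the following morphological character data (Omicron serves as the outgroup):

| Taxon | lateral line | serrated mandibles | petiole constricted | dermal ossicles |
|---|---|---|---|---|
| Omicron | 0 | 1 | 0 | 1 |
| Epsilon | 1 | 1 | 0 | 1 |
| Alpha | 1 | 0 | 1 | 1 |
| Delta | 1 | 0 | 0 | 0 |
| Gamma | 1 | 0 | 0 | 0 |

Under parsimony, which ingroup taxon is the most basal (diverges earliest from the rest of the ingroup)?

Character polarity is set by the outgroup: the derived state is whichever differs from the outgroup's state, so for serrated mandibles, dermal ossicles the derived state is '0', and for the remaining characters it is '1'.
All ingroup taxa share the derived state '1' for lateral line; it defines the ingroup but does not resolve relationships within it.
serrated mandibles (derived state '0') is shared by Alpha, Delta, and Gamma — a synapomorphy uniting that clade.
petiole constricted (derived state '1') is unique to Alpha (autapomorphy; uninformative for grouping).
dermal ossicles: derived state '0' in Delta and Gamma only — synapomorphy for {Delta, Gamma}.
Most parsimonious ingroup topology: (Epsilon,(Alpha,(Delta,Gamma))).
Epsilon is sister to the clade containing all other ingroup taxa, so it is the earliest-diverging (most basal) ingroup lineage.

Epsilon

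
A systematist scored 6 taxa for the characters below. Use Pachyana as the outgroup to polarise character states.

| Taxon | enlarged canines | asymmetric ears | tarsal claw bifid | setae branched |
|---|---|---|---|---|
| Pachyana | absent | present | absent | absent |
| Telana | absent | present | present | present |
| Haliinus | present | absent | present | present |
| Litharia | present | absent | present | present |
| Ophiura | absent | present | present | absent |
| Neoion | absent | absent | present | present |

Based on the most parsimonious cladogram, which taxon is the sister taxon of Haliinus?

Litharia

Character polarity is set by the outgroup: the derived state is whichever differs from the outgroup's state, so for asymmetric ears the derived state is 'absent', and for the remaining characters it is 'present'.
enlarged canines: derived state 'present' in Haliinus and Litharia only — synapomorphy for {Haliinus, Litharia}.
asymmetric ears: derived state 'absent' in Haliinus, Litharia, and Neoion only — synapomorphy for {Haliinus, Litharia, Neoion}.
tarsal claw bifid (derived state 'present') is shared by all ingroup taxa — unites the whole ingroup.
setae branched (derived state 'present') is shared by Haliinus, Litharia, Neoion, and Telana — a synapomorphy uniting that clade.
Most parsimonious ingroup topology: ((Telana,((Haliinus,Litharia),Neoion)),Ophiura).
Haliinus and Litharia form a cherry on this tree, so they are sister taxa.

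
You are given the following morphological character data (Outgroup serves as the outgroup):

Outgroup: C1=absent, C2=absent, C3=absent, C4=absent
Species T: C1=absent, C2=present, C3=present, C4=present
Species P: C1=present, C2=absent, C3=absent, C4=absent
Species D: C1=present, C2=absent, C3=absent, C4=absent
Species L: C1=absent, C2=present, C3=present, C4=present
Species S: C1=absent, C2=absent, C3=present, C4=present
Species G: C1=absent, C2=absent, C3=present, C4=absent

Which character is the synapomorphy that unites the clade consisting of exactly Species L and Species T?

The outgroup has state 'absent' for every character, so 'present' is the derived state throughout.
C1: derived state 'present' in Species D and Species P only — synapomorphy for {Species D, Species P}.
C2 (derived state 'present') is shared by Species L and Species T — a synapomorphy uniting that clade.
C3: derived state 'present' in Species G, Species L, Species S, and Species T only — synapomorphy for {Species G, Species L, Species S, Species T}.
C4 (derived state 'present') is shared by Species L, Species S, and Species T — a synapomorphy uniting that clade.
Most parsimonious ingroup topology: ((((Species T,Species L),Species S),Species G),(Species P,Species D)).
The clade {Species L, Species T} is supported by C2: its derived state 'present' occurs in exactly those taxa and in no other taxon (including the outgroup).

C2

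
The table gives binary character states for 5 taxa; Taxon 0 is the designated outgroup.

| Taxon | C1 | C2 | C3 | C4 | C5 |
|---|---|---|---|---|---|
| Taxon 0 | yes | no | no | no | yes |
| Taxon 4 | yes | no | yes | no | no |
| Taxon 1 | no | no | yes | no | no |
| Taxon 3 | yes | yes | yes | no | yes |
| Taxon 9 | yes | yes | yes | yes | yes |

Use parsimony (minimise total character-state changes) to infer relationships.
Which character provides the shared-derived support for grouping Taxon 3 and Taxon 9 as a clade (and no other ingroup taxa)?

C2

Character polarity is set by the outgroup: the derived state is whichever differs from the outgroup's state, so for C1, C5 the derived state is 'no', and for the remaining characters it is 'yes'.
C1: derived state 'no' in Taxon 1 only — an autapomorphy, so it tells us nothing about relationships among taxa.
C2: derived state 'yes' in Taxon 3 and Taxon 9 only — synapomorphy for {Taxon 3, Taxon 9}.
All ingroup taxa share the derived state 'yes' for C3; it defines the ingroup but does not resolve relationships within it.
C4: derived state 'yes' in Taxon 9 only — an autapomorphy, so it tells us nothing about relationships among taxa.
C5: derived state 'no' in Taxon 1 and Taxon 4 only — synapomorphy for {Taxon 1, Taxon 4}.
Most parsimonious ingroup topology: ((Taxon 4,Taxon 1),(Taxon 3,Taxon 9)).
The clade {Taxon 3, Taxon 9} is supported by C2: its derived state 'yes' occurs in exactly those taxa and in no other taxon (including the outgroup).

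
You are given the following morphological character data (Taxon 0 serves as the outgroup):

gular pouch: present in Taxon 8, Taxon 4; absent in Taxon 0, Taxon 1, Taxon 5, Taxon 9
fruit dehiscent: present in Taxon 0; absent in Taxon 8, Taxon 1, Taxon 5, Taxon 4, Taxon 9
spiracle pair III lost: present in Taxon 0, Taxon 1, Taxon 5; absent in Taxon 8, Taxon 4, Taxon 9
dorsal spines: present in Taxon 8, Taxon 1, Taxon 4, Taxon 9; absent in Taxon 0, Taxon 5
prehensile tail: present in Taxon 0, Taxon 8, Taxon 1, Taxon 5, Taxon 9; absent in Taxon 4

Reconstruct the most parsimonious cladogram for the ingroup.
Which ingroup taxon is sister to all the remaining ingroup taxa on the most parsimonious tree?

Character polarity is set by the outgroup: the derived state is whichever differs from the outgroup's state, so for fruit dehiscent, spiracle pair III lost, prehensile tail the derived state is 'absent', and for the remaining characters it is 'present'.
Only Taxon 4 and Taxon 8 show the derived state 'present' for gular pouch, supporting them as a clade.
fruit dehiscent (derived state 'absent') is shared by all ingroup taxa — unites the whole ingroup.
Only Taxon 4, Taxon 8, and Taxon 9 show the derived state 'absent' for spiracle pair III lost, supporting them as a clade.
dorsal spines: derived state 'present' in Taxon 1, Taxon 4, Taxon 8, and Taxon 9 only — synapomorphy for {Taxon 1, Taxon 4, Taxon 8, Taxon 9}.
prehensile tail (derived state 'absent') is unique to Taxon 4 (autapomorphy; uninformative for grouping).
Most parsimonious ingroup topology: ((((Taxon 4,Taxon 8),Taxon 9),Taxon 1),Taxon 5).
Taxon 5 is sister to the clade containing all other ingroup taxa, so it is the earliest-diverging (most basal) ingroup lineage.

Taxon 5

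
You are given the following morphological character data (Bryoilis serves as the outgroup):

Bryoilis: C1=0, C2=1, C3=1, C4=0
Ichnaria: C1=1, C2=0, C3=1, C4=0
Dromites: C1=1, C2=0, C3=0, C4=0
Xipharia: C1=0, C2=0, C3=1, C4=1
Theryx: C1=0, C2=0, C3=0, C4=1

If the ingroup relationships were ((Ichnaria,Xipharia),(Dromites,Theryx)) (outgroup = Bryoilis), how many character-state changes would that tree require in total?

Map each character onto ((Ichnaria,Xipharia),(Dromites,Theryx)) (rooted by Bryoilis) and count the minimum state changes it requires (Fitch parsimony):
C1: 2; C2: 1; C3: 1; C4: 2.
Total tree length = 6.

6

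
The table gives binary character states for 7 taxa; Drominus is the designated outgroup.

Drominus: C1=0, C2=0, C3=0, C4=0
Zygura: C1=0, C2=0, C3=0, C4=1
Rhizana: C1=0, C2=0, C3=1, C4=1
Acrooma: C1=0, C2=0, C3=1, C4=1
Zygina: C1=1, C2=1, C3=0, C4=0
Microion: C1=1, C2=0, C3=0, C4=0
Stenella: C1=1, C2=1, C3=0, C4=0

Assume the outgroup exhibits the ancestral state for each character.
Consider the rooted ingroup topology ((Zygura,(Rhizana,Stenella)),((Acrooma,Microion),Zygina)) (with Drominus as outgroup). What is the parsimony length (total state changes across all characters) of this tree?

Map each character onto ((Zygura,(Rhizana,Stenella)),((Acrooma,Microion),Zygina)) (rooted by Drominus) and count the minimum state changes it requires (Fitch parsimony):
C1: 3; C2: 2; C3: 2; C4: 3.
Total tree length = 10.

10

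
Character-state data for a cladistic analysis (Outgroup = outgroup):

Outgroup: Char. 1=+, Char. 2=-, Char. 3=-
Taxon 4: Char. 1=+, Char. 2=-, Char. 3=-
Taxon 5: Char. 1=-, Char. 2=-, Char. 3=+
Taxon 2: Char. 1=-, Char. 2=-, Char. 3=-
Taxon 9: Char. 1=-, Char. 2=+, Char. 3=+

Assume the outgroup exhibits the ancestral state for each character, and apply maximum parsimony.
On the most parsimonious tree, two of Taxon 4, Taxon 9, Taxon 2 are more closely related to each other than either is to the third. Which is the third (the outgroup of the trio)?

Character polarity is set by the outgroup: the derived state is whichever differs from the outgroup's state, so for Char. 1 the derived state is '-', and for the remaining characters it is '+'.
Char. 1 (derived state '-') is shared by Taxon 2, Taxon 5, and Taxon 9 — a synapomorphy uniting that clade.
Char. 2 (derived state '+') is unique to Taxon 9 (autapomorphy; uninformative for grouping).
Char. 3: derived state '+' in Taxon 5 and Taxon 9 only — synapomorphy for {Taxon 5, Taxon 9}.
Most parsimonious ingroup topology: (Taxon 4,((Taxon 5,Taxon 9),Taxon 2)).
Taxon 9 and Taxon 2 share a more recent common ancestor with each other than either does with Taxon 4, so Taxon 4 is the least closely related of the three.

Taxon 4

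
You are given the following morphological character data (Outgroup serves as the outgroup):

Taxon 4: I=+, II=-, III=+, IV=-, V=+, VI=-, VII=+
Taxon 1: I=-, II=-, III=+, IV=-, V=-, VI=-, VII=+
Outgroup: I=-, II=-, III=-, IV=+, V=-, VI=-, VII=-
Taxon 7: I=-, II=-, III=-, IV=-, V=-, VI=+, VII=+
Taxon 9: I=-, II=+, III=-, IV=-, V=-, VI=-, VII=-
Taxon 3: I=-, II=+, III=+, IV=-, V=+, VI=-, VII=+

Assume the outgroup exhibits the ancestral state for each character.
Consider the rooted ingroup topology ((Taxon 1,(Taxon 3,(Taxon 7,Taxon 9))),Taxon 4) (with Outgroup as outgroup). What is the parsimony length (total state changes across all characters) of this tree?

Map each character onto ((Taxon 1,(Taxon 3,(Taxon 7,Taxon 9))),Taxon 4) (rooted by Outgroup) and count the minimum state changes it requires (Fitch parsimony):
I: 1; II: 2; III: 2; IV: 1; V: 2; VI: 1; VII: 2.
Total tree length = 11.

11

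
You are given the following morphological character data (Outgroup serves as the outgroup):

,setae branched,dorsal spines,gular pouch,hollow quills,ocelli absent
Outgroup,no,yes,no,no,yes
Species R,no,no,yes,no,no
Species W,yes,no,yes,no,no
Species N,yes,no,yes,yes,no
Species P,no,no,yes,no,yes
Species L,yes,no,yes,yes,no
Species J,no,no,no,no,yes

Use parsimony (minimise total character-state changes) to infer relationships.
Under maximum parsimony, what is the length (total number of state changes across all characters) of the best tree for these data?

5

Character polarity is set by the outgroup: the derived state is whichever differs from the outgroup's state, so for dorsal spines, ocelli absent the derived state is 'no', and for the remaining characters it is 'yes'.
Only Species L, Species N, and Species W show the derived state 'yes' for setae branched, supporting them as a clade.
All ingroup taxa share the derived state 'no' for dorsal spines; it defines the ingroup but does not resolve relationships within it.
gular pouch (derived state 'yes') is shared by Species L, Species N, Species P, Species R, and Species W — a synapomorphy uniting that clade.
hollow quills (derived state 'yes') is shared by Species L and Species N — a synapomorphy uniting that clade.
ocelli absent: derived state 'no' in Species L, Species N, Species R, and Species W only — synapomorphy for {Species L, Species N, Species R, Species W}.
Most parsimonious ingroup topology: (((Species R,(Species W,(Species N,Species L))),Species P),Species J).
Changes per character on this tree: setae branched: 1; dorsal spines: 1; gular pouch: 1; hollow quills: 1; ocelli absent: 1.
Total = 5.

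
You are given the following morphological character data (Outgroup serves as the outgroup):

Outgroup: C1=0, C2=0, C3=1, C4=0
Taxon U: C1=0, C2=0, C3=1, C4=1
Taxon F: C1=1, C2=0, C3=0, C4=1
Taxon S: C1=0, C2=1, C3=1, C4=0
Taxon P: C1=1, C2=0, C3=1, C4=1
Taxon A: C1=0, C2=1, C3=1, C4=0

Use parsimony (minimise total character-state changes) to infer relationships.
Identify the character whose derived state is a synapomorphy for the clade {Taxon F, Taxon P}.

C1

Character polarity is set by the outgroup: the derived state is whichever differs from the outgroup's state, so for C3 the derived state is '0', and for the remaining characters it is '1'.
C1 (derived state '1') is shared by Taxon F and Taxon P — a synapomorphy uniting that clade.
Only Taxon A and Taxon S show the derived state '1' for C2, supporting them as a clade.
C3 (derived state '0') is unique to Taxon F (autapomorphy; uninformative for grouping).
C4 (derived state '1') is shared by Taxon F, Taxon P, and Taxon U — a synapomorphy uniting that clade.
Most parsimonious ingroup topology: ((Taxon U,(Taxon F,Taxon P)),(Taxon S,Taxon A)).
The clade {Taxon F, Taxon P} is supported by C1: its derived state '1' occurs in exactly those taxa and in no other taxon (including the outgroup).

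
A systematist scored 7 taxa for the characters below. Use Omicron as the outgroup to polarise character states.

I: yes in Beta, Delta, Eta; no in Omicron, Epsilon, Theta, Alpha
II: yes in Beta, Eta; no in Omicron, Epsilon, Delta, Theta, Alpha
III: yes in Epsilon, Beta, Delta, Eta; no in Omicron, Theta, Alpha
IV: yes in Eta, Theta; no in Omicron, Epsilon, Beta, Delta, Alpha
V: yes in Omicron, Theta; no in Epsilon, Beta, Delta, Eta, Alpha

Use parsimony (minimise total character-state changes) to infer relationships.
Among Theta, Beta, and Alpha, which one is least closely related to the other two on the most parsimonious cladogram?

Character polarity is set by the outgroup: the derived state is whichever differs from the outgroup's state, so for V the derived state is 'no', and for the remaining characters it is 'yes'.
I (derived state 'yes') is shared by Beta, Delta, and Eta — a synapomorphy uniting that clade.
Only Beta and Eta show the derived state 'yes' for II, supporting them as a clade.
Only Beta, Delta, Epsilon, and Eta show the derived state 'yes' for III, supporting them as a clade.
IV groups Eta and Theta, which is incompatible with the clades supported by the remaining characters; treating it as convergent (homoplasy) costs fewer steps than any alternative tree.
V: derived state 'no' in Alpha, Beta, Delta, Epsilon, and Eta only — synapomorphy for {Alpha, Beta, Delta, Epsilon, Eta}.
Most parsimonious ingroup topology: (((Epsilon,((Beta,Eta),Delta)),Alpha),Theta).
Beta and Alpha share a more recent common ancestor with each other than either does with Theta, so Theta is the least closely related of the three.

Theta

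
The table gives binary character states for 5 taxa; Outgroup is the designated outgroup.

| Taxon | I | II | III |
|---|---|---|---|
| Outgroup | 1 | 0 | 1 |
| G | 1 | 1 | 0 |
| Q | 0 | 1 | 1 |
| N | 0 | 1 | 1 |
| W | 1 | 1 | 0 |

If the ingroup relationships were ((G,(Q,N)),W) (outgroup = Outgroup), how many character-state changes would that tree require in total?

4

Map each character onto ((G,(Q,N)),W) (rooted by Outgroup) and count the minimum state changes it requires (Fitch parsimony):
I: 1; II: 1; III: 2.
Total tree length = 4.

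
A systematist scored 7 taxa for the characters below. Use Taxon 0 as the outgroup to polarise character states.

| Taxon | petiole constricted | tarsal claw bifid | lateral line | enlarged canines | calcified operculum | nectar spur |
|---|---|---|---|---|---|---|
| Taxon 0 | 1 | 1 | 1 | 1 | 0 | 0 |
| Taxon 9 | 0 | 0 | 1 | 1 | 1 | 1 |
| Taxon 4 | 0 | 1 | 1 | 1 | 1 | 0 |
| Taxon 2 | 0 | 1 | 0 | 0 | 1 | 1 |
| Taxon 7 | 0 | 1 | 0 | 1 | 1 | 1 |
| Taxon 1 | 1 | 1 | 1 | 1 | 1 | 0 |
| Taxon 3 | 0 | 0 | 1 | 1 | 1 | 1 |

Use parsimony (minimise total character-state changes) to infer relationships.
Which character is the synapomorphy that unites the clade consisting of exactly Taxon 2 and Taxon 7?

Character polarity is set by the outgroup: the derived state is whichever differs from the outgroup's state, so for petiole constricted, tarsal claw bifid, lateral line, enlarged canines the derived state is '0', and for the remaining characters it is '1'.
petiole constricted (derived state '0') is shared by Taxon 2, Taxon 3, Taxon 4, Taxon 7, and Taxon 9 — a synapomorphy uniting that clade.
tarsal claw bifid: derived state '0' in Taxon 3 and Taxon 9 only — synapomorphy for {Taxon 3, Taxon 9}.
Only Taxon 2 and Taxon 7 show the derived state '0' for lateral line, supporting them as a clade.
enlarged canines (derived state '0') is unique to Taxon 2 (autapomorphy; uninformative for grouping).
calcified operculum (derived state '1') is shared by all ingroup taxa — unites the whole ingroup.
nectar spur (derived state '1') is shared by Taxon 2, Taxon 3, Taxon 7, and Taxon 9 — a synapomorphy uniting that clade.
Most parsimonious ingroup topology: ((((Taxon 9,Taxon 3),(Taxon 2,Taxon 7)),Taxon 4),Taxon 1).
The clade {Taxon 2, Taxon 7} is supported by lateral line: its derived state '0' occurs in exactly those taxa and in no other taxon (including the outgroup).

lateral line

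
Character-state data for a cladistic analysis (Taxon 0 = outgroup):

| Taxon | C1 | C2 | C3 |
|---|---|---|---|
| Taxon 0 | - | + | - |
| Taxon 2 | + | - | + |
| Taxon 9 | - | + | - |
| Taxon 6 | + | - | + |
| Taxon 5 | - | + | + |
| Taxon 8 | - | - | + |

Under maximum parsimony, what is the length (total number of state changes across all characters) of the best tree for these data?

3

Character polarity is set by the outgroup: the derived state is whichever differs from the outgroup's state, so for C2 the derived state is '-', and for the remaining characters it is '+'.
C1 (derived state '+') is shared by Taxon 2 and Taxon 6 — a synapomorphy uniting that clade.
C2 (derived state '-') is shared by Taxon 2, Taxon 6, and Taxon 8 — a synapomorphy uniting that clade.
C3: derived state '+' in Taxon 2, Taxon 5, Taxon 6, and Taxon 8 only — synapomorphy for {Taxon 2, Taxon 5, Taxon 6, Taxon 8}.
Most parsimonious ingroup topology: ((((Taxon 2,Taxon 6),Taxon 8),Taxon 5),Taxon 9).
Changes per character on this tree: C1: 1; C2: 1; C3: 1.
Total = 3.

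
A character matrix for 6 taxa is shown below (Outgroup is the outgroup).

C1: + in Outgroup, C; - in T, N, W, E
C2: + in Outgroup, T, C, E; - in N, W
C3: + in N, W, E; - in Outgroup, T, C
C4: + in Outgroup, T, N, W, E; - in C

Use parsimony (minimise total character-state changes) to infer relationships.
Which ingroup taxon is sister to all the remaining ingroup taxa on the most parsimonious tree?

C

Character polarity is set by the outgroup: the derived state is whichever differs from the outgroup's state, so for C1, C2, C4 the derived state is '-', and for the remaining characters it is '+'.
C1: derived state '-' in E, N, T, and W only — synapomorphy for {E, N, T, W}.
C2: derived state '-' in N and W only — synapomorphy for {N, W}.
C3 (derived state '+') is shared by E, N, and W — a synapomorphy uniting that clade.
C4 (derived state '-') is unique to C (autapomorphy; uninformative for grouping).
Most parsimonious ingroup topology: ((T,((N,W),E)),C).
C is sister to the clade containing all other ingroup taxa, so it is the earliest-diverging (most basal) ingroup lineage.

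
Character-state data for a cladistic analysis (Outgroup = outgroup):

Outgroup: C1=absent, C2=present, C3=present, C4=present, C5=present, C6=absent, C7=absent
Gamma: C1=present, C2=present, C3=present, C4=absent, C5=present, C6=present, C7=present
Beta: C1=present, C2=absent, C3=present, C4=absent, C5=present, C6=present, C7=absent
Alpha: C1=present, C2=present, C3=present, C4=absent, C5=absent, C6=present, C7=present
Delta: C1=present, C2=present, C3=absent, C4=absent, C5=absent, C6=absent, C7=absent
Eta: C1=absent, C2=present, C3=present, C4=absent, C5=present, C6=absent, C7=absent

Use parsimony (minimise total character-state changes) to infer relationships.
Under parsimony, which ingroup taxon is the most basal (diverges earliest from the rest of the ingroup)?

Eta

Character polarity is set by the outgroup: the derived state is whichever differs from the outgroup's state, so for C2, C3, C4, C5 the derived state is 'absent', and for the remaining characters it is 'present'.
C1: derived state 'present' in Alpha, Beta, Delta, and Gamma only — synapomorphy for {Alpha, Beta, Delta, Gamma}.
C2 (derived state 'absent') is unique to Beta (autapomorphy; uninformative for grouping).
C3 (derived state 'absent') is unique to Delta (autapomorphy; uninformative for grouping).
All ingroup taxa share the derived state 'absent' for C4; it defines the ingroup but does not resolve relationships within it.
C5 groups Alpha and Delta, which is incompatible with the clades supported by the remaining characters; treating it as convergent (homoplasy) costs fewer steps than any alternative tree.
Only Alpha, Beta, and Gamma show the derived state 'present' for C6, supporting them as a clade.
C7: derived state 'present' in Alpha and Gamma only — synapomorphy for {Alpha, Gamma}.
Most parsimonious ingroup topology: ((((Gamma,Alpha),Beta),Delta),Eta).
Eta is sister to the clade containing all other ingroup taxa, so it is the earliest-diverging (most basal) ingroup lineage.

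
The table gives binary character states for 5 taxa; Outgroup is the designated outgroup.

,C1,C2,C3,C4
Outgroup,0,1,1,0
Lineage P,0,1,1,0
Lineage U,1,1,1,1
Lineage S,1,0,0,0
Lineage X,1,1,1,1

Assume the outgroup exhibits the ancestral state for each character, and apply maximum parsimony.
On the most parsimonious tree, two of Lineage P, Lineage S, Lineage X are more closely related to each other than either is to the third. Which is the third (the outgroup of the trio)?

Character polarity is set by the outgroup: the derived state is whichever differs from the outgroup's state, so for C2, C3 the derived state is '0', and for the remaining characters it is '1'.
C1 (derived state '1') is shared by Lineage S, Lineage U, and Lineage X — a synapomorphy uniting that clade.
C2 (derived state '0') is unique to Lineage S (autapomorphy; uninformative for grouping).
C3 (derived state '0') is unique to Lineage S (autapomorphy; uninformative for grouping).
C4 (derived state '1') is shared by Lineage U and Lineage X — a synapomorphy uniting that clade.
Most parsimonious ingroup topology: (Lineage P,((Lineage U,Lineage X),Lineage S)).
Lineage X and Lineage S share a more recent common ancestor with each other than either does with Lineage P, so Lineage P is the least closely related of the three.

Lineage P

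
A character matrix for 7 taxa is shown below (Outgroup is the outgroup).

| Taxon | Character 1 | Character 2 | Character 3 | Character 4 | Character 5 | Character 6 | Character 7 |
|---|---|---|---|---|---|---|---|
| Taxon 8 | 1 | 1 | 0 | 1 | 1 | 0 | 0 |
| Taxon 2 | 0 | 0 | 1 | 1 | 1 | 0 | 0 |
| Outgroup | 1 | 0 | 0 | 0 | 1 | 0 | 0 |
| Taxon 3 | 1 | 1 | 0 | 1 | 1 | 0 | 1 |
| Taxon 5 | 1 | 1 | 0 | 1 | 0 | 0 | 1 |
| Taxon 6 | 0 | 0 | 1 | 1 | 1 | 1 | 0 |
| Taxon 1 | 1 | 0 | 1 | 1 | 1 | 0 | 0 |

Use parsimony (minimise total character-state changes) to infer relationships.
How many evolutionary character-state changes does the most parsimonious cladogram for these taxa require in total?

7

Character polarity is set by the outgroup: the derived state is whichever differs from the outgroup's state, so for Character 1, Character 5 the derived state is '0', and for the remaining characters it is '1'.
Character 1 (derived state '0') is shared by Taxon 2 and Taxon 6 — a synapomorphy uniting that clade.
Character 2 (derived state '1') is shared by Taxon 3, Taxon 5, and Taxon 8 — a synapomorphy uniting that clade.
Character 3: derived state '1' in Taxon 1, Taxon 2, and Taxon 6 only — synapomorphy for {Taxon 1, Taxon 2, Taxon 6}.
All ingroup taxa share the derived state '1' for Character 4; it defines the ingroup but does not resolve relationships within it.
Character 5 (derived state '0') is unique to Taxon 5 (autapomorphy; uninformative for grouping).
Character 6: derived state '1' in Taxon 6 only — an autapomorphy, so it tells us nothing about relationships among taxa.
Only Taxon 3 and Taxon 5 show the derived state '1' for Character 7, supporting them as a clade.
Most parsimonious ingroup topology: ((Taxon 8,(Taxon 5,Taxon 3)),((Taxon 6,Taxon 2),Taxon 1)).
Changes per character on this tree: Character 1: 1; Character 2: 1; Character 3: 1; Character 4: 1; Character 5: 1; Character 6: 1; Character 7: 1.
Total = 7.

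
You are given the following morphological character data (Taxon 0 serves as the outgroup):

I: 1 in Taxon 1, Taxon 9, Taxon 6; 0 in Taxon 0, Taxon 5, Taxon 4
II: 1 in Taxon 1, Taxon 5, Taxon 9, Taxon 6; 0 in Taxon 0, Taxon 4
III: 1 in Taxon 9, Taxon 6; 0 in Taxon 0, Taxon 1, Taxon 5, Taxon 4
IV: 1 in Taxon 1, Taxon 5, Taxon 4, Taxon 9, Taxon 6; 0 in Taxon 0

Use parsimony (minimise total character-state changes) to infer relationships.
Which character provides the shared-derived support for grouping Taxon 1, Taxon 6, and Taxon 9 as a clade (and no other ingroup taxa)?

The outgroup has state '0' for every character, so '1' is the derived state throughout.
Only Taxon 1, Taxon 6, and Taxon 9 show the derived state '1' for I, supporting them as a clade.
II: derived state '1' in Taxon 1, Taxon 5, Taxon 6, and Taxon 9 only — synapomorphy for {Taxon 1, Taxon 5, Taxon 6, Taxon 9}.
III (derived state '1') is shared by Taxon 6 and Taxon 9 — a synapomorphy uniting that clade.
All ingroup taxa share the derived state '1' for IV; it defines the ingroup but does not resolve relationships within it.
Most parsimonious ingroup topology: (((Taxon 1,(Taxon 9,Taxon 6)),Taxon 5),Taxon 4).
The clade {Taxon 1, Taxon 6, Taxon 9} is supported by I: its derived state '1' occurs in exactly those taxa and in no other taxon (including the outgroup).

I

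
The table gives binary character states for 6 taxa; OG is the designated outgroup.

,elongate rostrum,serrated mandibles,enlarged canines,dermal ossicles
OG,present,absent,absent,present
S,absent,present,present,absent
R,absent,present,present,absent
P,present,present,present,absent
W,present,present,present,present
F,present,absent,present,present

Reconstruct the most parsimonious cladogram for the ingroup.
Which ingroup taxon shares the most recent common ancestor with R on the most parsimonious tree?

Character polarity is set by the outgroup: the derived state is whichever differs from the outgroup's state, so for elongate rostrum, dermal ossicles the derived state is 'absent', and for the remaining characters it is 'present'.
elongate rostrum: derived state 'absent' in R and S only — synapomorphy for {R, S}.
Only P, R, S, and W show the derived state 'present' for serrated mandibles, supporting them as a clade.
All ingroup taxa share the derived state 'present' for enlarged canines; it defines the ingroup but does not resolve relationships within it.
dermal ossicles (derived state 'absent') is shared by P, R, and S — a synapomorphy uniting that clade.
Most parsimonious ingroup topology: ((((S,R),P),W),F).
R and S form a cherry on this tree, so they are sister taxa.

S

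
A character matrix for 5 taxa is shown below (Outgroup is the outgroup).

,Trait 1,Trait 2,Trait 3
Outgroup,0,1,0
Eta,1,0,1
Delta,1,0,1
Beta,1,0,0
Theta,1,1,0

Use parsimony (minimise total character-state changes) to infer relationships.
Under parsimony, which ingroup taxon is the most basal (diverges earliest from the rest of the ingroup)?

Character polarity is set by the outgroup: the derived state is whichever differs from the outgroup's state, so for Trait 2 the derived state is '0', and for the remaining characters it is '1'.
All ingroup taxa share the derived state '1' for Trait 1; it defines the ingroup but does not resolve relationships within it.
Trait 2 (derived state '0') is shared by Beta, Delta, and Eta — a synapomorphy uniting that clade.
Trait 3: derived state '1' in Delta and Eta only — synapomorphy for {Delta, Eta}.
Most parsimonious ingroup topology: (((Eta,Delta),Beta),Theta).
Theta is sister to the clade containing all other ingroup taxa, so it is the earliest-diverging (most basal) ingroup lineage.

Theta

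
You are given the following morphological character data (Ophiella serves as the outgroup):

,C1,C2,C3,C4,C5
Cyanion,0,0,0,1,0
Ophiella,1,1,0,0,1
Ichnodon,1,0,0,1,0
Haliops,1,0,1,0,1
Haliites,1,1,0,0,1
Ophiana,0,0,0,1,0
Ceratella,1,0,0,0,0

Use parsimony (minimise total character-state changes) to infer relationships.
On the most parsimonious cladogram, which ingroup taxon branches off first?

Character polarity is set by the outgroup: the derived state is whichever differs from the outgroup's state, so for C1, C2, C5 the derived state is '0', and for the remaining characters it is '1'.
C1 (derived state '0') is shared by Cyanion and Ophiana — a synapomorphy uniting that clade.
C2 (derived state '0') is shared by Ceratella, Cyanion, Haliops, Ichnodon, and Ophiana — a synapomorphy uniting that clade.
C3: derived state '1' in Haliops only — an autapomorphy, so it tells us nothing about relationships among taxa.
C4: derived state '1' in Cyanion, Ichnodon, and Ophiana only — synapomorphy for {Cyanion, Ichnodon, Ophiana}.
C5: derived state '0' in Ceratella, Cyanion, Ichnodon, and Ophiana only — synapomorphy for {Ceratella, Cyanion, Ichnodon, Ophiana}.
Most parsimonious ingroup topology: (((Ceratella,(Ichnodon,(Cyanion,Ophiana))),Haliops),Haliites).
Haliites is sister to the clade containing all other ingroup taxa, so it is the earliest-diverging (most basal) ingroup lineage.

Haliites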